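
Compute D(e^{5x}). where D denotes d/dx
5 e^{5 x}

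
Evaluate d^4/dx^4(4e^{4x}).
1024 e^{4 x}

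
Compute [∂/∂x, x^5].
5 x^{4}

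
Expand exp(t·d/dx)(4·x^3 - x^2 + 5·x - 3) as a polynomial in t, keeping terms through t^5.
4 t^{3} + t^{2} \left(12 x - 1\right) + t \left(12 x^{2} - 2 x + 5\right) + 4 x^{3} - x^{2} + 5 x - 3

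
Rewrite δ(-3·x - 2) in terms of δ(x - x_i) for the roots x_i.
\frac{\delta(x + 2/3)}{3}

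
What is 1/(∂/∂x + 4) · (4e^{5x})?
\frac{4 e^{5 x}}{9}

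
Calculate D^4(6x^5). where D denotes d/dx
720 x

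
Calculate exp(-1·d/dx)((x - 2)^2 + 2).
x^{2} - 6 x + 11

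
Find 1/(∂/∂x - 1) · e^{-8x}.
- \frac{e^{- 8 x}}{9}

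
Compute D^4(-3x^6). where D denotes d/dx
- 1080 x^{2}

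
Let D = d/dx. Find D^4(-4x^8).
- 6720 x^{4}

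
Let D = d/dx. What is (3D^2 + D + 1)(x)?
x + 1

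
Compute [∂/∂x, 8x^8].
64 x^{7}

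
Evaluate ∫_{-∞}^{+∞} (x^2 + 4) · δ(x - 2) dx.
8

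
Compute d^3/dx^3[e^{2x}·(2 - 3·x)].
\left(- 24 x - 20\right) e^{2 x}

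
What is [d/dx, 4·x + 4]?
4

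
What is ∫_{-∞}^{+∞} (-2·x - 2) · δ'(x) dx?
2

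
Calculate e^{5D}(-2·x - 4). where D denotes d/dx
- 2 x - 14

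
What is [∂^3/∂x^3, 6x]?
18\frac{d^{2}}{dx^{2}}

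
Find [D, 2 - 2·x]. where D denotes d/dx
-2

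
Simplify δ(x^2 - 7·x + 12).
\frac{\delta(x - 4) + \delta(x - 3)}{1}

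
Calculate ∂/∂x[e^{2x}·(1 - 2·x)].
- 4 x e^{2 x}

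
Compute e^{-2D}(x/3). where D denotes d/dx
\frac{x}{3} - \frac{2}{3}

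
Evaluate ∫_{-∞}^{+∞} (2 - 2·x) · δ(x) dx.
2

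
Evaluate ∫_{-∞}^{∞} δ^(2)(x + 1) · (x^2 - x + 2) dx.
2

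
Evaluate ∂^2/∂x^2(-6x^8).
- 336 x^{6}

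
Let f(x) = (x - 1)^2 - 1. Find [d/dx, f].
2 x - 2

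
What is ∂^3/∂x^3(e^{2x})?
8 e^{2 x}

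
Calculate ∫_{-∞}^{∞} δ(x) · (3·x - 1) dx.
-1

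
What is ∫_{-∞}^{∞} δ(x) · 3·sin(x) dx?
0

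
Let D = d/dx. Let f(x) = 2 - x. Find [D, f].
-1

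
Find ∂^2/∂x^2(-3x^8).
- 168 x^{6}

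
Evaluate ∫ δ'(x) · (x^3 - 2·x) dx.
2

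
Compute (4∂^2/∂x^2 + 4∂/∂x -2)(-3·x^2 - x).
6 x^{2} - 22 x - 28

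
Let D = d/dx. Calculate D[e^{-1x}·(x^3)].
x^{2} \left(3 - x\right) e^{- x}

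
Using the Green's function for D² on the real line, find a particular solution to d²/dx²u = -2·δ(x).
-|x|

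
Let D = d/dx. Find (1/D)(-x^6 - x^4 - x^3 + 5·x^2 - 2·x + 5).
- \frac{x^{7}}{7} - \frac{x^{5}}{5} - \frac{x^{4}}{4} + \frac{5 x^{3}}{3} - x^{2} + 5 x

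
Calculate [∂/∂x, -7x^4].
- 28 x^{3}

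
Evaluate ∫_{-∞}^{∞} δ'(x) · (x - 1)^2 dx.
2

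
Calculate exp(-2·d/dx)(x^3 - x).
x^{3} - 6 x^{2} + 11 x - 6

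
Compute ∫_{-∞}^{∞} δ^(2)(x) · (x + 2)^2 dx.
2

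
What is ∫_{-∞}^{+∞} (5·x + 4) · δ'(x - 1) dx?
-5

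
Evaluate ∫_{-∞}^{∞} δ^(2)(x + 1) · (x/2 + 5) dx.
0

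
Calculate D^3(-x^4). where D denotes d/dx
- 24 x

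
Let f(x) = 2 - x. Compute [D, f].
-1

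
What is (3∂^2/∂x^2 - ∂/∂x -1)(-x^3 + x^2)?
x^{3} + 2 x^{2} - 20 x + 6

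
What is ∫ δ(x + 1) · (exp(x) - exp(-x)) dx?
- 2 \sinh{\left(1 \right)}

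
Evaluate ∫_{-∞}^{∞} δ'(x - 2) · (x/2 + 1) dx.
- \frac{1}{2}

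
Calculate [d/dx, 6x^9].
54 x^{8}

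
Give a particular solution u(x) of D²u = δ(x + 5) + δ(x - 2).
\frac{|x + 5|}{2} + \frac{|x - 2|}{2}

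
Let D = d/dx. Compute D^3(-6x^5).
- 360 x^{2}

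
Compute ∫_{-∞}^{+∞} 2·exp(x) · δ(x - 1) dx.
2 e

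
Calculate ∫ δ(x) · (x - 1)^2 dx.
1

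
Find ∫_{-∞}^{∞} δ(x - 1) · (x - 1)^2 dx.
0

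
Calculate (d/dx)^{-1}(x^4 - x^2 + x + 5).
\frac{x^{5}}{5} - \frac{x^{3}}{3} + \frac{x^{2}}{2} + 5 x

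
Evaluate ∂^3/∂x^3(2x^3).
12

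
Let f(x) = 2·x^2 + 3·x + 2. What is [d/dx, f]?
4 x + 3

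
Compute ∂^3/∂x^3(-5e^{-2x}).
40 e^{- 2 x}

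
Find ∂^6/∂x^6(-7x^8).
- 141120 x^{2}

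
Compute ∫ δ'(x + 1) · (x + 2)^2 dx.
-2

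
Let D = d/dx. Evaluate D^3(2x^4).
48 x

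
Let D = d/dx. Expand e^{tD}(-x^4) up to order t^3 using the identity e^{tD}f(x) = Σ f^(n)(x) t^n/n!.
x \left(- 4 t^{3} - 6 t^{2} x - 4 t x^{2} - x^{3}\right)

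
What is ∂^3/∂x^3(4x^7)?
840 x^{4}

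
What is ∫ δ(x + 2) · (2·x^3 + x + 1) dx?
-17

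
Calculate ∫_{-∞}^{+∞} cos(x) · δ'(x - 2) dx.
\sin{\left(2 \right)}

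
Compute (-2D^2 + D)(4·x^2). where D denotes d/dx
8 x - 16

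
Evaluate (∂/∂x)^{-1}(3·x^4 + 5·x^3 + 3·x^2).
\frac{3 x^{5}}{5} + \frac{5 x^{4}}{4} + x^{3}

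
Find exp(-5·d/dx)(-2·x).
10 - 2 x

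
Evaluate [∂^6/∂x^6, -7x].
-42\frac{d^{5}}{dx^{5}}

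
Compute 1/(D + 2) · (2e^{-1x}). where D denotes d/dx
2 e^{- x}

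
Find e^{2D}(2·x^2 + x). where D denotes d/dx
2 x^{2} + 9 x + 10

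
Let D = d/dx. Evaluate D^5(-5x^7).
- 12600 x^{2}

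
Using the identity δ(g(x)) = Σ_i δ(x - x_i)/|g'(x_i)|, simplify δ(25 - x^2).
\frac{\delta(x - 5) + \delta(x + 5)}{10}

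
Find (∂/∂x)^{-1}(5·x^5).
\frac{5 x^{6}}{6}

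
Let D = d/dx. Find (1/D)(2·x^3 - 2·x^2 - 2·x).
\frac{x^{4}}{2} - \frac{2 x^{3}}{3} - x^{2}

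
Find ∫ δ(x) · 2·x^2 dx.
0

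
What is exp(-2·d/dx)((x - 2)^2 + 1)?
x^{2} - 8 x + 17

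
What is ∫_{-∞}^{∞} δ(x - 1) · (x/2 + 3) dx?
\frac{7}{2}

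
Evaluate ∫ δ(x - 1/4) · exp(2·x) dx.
e^{\frac{1}{2}}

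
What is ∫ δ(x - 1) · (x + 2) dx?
3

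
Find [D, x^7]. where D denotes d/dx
7 x^{6}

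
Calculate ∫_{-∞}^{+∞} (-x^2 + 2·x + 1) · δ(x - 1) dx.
2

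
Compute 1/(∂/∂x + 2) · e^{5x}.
\frac{e^{5 x}}{7}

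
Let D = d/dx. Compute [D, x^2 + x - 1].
2 x + 1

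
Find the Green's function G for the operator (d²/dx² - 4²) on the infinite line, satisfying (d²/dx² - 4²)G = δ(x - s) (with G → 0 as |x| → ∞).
-\frac{e^{-4|x-s|}}{8}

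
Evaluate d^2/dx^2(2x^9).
144 x^{7}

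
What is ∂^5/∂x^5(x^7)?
2520 x^{2}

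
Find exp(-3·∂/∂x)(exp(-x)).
e^{3 - x}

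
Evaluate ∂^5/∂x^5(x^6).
720 x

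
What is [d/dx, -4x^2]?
- 8 x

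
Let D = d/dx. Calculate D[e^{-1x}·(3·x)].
3 \left(1 - x\right) e^{- x}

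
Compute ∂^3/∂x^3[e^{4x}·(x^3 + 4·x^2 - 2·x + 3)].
\left(64 x^{3} + 400 x^{2} + 328 x + 198\right) e^{4 x}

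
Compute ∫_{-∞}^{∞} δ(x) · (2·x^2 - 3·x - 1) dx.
-1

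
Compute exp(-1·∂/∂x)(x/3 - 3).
\frac{x}{3} - \frac{10}{3}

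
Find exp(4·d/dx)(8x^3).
8 x^{3} + 96 x^{2} + 384 x + 512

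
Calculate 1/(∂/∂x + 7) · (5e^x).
\frac{5 e^{x}}{8}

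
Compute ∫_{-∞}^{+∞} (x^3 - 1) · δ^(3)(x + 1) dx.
-6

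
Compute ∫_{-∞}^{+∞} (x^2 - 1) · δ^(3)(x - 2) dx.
0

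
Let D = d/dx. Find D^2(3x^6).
90 x^{4}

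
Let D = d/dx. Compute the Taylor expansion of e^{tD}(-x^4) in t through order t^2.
x^{2} \left(- 6 t^{2} - 4 t x - x^{2}\right)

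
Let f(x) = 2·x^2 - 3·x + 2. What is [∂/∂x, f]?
4 x - 3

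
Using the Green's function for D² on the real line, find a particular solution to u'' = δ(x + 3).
\frac{|x + 3|}{2}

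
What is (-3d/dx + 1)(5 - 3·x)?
14 - 3 x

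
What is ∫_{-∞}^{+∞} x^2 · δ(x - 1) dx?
1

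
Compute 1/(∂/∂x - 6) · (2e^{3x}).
- \frac{2 e^{3 x}}{3}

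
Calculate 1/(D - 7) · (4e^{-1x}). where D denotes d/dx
- \frac{e^{- x}}{2}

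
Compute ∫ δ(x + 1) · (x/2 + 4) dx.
\frac{7}{2}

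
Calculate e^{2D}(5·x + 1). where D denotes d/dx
5 x + 11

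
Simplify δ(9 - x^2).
\frac{\delta(x - 3) + \delta(x + 3)}{6}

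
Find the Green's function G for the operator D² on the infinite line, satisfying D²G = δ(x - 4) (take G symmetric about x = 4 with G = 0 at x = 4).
\frac{|x - 4|}{2}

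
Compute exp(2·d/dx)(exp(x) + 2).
e^{x + 2} + 2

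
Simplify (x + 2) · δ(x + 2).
0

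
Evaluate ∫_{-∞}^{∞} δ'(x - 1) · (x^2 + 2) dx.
-2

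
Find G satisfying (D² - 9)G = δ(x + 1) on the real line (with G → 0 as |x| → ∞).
-\frac{e^{-3|x + 1|}}{6}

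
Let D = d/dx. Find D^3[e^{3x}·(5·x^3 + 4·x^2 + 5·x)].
\left(135 x^{3} + 513 x^{2} + 621 x + 237\right) e^{3 x}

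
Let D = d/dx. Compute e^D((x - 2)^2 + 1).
x^{2} - 2 x + 2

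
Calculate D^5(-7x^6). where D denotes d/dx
- 5040 x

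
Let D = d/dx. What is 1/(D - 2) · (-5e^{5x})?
- \frac{5 e^{5 x}}{3}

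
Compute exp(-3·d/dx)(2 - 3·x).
11 - 3 x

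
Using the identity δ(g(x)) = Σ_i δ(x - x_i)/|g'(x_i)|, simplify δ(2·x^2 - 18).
\frac{\delta(x - 3) + \delta(x + 3)}{12}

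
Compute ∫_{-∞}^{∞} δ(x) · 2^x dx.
1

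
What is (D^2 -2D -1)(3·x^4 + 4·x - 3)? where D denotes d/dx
- 3 x^{4} - 24 x^{3} + 36 x^{2} - 4 x - 5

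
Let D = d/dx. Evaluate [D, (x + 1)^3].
3 \left(x + 1\right)^{2}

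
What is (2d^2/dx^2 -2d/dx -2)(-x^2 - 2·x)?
2 x \left(x + 4\right)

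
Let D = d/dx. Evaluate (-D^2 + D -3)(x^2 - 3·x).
- 3 x^{2} + 11 x - 5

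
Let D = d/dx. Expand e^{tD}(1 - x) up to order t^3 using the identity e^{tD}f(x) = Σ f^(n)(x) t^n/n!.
- t - x + 1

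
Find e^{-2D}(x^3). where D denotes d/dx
x^{3} - 6 x^{2} + 12 x - 8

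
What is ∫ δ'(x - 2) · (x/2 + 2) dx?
- \frac{1}{2}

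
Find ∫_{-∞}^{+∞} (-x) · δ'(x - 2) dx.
1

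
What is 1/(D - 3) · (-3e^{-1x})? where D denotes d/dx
\frac{3 e^{- x}}{4}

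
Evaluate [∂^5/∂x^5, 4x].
20\frac{d^{4}}{dx^{4}}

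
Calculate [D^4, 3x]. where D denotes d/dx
12D^{3}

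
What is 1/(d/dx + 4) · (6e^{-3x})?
6 e^{- 3 x}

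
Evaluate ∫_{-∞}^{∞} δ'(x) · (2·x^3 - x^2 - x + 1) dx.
1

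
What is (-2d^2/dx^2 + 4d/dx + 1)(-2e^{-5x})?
138 e^{- 5 x}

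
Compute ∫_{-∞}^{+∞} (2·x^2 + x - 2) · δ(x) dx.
-2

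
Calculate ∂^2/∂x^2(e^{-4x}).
16 e^{- 4 x}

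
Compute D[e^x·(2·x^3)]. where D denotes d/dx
2 x^{2} \left(x + 3\right) e^{x}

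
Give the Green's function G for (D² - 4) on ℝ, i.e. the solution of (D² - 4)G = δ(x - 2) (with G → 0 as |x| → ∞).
-\frac{e^{-2|x - 2|}}{4}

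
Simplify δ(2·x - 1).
\frac{\delta(x - 1/2)}{2}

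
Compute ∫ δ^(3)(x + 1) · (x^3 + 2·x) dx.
-6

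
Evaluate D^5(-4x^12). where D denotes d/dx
- 380160 x^{7}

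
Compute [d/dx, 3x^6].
18 x^{5}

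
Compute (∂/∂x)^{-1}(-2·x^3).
- \frac{x^{4}}{2}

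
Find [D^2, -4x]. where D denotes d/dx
-8D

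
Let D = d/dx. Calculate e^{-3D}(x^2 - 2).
x^{2} - 6 x + 7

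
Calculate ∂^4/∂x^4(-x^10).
- 5040 x^{6}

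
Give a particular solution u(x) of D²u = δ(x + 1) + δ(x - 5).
\frac{|x + 1|}{2} + \frac{|x - 5|}{2}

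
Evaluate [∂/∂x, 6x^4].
24 x^{3}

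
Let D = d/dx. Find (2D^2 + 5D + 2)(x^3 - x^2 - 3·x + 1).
2 x^{3} + 13 x^{2} - 4 x - 17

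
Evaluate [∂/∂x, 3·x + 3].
3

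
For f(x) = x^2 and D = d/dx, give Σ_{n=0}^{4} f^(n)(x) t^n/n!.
t^{2} + 2 t x + x^{2}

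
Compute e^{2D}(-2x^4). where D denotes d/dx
- 2 x^{4} - 16 x^{3} - 48 x^{2} - 64 x - 32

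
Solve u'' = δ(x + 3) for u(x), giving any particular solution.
\frac{|x + 3|}{2}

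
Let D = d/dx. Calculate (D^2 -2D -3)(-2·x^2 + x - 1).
6 x^{2} + 5 x - 3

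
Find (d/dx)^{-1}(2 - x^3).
- \frac{x^{4}}{4} + 2 x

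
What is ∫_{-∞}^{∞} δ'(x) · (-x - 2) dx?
1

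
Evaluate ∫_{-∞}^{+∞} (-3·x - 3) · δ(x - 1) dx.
-6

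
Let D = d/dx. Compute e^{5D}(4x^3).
4 x^{3} + 60 x^{2} + 300 x + 500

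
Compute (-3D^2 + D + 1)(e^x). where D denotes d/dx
- e^{x}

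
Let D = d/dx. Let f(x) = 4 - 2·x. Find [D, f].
-2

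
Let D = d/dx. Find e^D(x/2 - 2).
\frac{x}{2} - \frac{3}{2}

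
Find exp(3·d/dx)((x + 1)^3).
x^{3} + 12 x^{2} + 48 x + 64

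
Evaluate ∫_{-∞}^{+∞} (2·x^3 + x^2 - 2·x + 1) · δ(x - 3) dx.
58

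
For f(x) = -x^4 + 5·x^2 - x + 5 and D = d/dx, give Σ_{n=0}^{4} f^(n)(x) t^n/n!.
- t^{4} - 4 t^{3} x - t^{2} \left(6 x^{2} - 5\right) - t \left(4 x^{3} - 10 x + 1\right) - x^{4} + 5 x^{2} - x + 5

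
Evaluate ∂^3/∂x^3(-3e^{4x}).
- 192 e^{4 x}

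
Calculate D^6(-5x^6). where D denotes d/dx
-3600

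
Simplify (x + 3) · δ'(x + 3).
-\delta(x + 3)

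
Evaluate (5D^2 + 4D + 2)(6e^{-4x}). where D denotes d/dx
396 e^{- 4 x}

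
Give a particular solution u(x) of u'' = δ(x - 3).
\frac{|x - 3|}{2}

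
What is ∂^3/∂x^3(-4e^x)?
- 4 e^{x}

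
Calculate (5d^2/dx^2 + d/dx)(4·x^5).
20 x^{3} \left(x + 20\right)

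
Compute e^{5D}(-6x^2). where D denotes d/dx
- 6 x^{2} - 60 x - 150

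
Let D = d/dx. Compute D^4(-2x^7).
- 1680 x^{3}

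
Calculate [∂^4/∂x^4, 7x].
28\frac{d^{3}}{dx^{3}}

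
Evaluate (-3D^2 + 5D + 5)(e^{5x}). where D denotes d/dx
- 45 e^{5 x}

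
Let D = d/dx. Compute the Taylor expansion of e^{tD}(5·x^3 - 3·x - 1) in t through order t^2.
15 t^{2} x + 3 t \left(5 x^{2} - 1\right) + 5 x^{3} - 3 x - 1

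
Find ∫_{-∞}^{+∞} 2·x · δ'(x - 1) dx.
-2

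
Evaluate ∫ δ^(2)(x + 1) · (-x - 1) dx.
0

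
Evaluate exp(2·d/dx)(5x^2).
5 x^{2} + 20 x + 20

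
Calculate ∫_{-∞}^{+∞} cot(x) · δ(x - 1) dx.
\cot{\left(1 \right)}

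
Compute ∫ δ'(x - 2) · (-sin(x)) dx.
\cos{\left(2 \right)}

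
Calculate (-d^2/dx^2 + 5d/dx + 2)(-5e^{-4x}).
170 e^{- 4 x}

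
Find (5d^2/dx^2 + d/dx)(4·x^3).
12 x \left(x + 10\right)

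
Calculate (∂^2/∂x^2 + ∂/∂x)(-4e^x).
- 8 e^{x}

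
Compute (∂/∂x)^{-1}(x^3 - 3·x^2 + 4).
\frac{x^{4}}{4} - x^{3} + 4 x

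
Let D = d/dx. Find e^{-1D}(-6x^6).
- 6 x^{6} + 36 x^{5} - 90 x^{4} + 120 x^{3} - 90 x^{2} + 36 x - 6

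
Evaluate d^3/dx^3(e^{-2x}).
- 8 e^{- 2 x}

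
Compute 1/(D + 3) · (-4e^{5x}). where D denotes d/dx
- \frac{e^{5 x}}{2}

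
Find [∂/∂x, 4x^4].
16 x^{3}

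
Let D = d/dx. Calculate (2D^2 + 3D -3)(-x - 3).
3 x + 6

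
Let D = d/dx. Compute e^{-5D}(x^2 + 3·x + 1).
x^{2} - 7 x + 11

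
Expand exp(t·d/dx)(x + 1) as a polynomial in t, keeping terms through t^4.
t + x + 1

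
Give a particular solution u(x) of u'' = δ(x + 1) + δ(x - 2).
\frac{|x + 1|}{2} + \frac{|x - 2|}{2}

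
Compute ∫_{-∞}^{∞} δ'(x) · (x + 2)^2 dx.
-4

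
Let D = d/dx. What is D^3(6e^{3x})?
162 e^{3 x}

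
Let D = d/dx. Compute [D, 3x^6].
18 x^{5}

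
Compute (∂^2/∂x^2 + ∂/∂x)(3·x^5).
15 x^{3} \left(x + 4\right)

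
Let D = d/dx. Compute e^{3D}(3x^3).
3 x^{3} + 27 x^{2} + 81 x + 81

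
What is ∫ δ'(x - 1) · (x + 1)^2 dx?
-4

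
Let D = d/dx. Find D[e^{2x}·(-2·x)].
\left(- 4 x - 2\right) e^{2 x}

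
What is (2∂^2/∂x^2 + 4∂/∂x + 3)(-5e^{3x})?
- 165 e^{3 x}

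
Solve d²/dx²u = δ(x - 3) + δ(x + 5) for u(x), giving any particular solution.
\frac{|x - 3|}{2} + \frac{|x + 5|}{2}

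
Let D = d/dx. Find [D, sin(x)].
\cos{\left(x \right)}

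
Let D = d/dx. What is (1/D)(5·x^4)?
x^{5}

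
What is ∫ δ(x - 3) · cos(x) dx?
\cos{\left(3 \right)}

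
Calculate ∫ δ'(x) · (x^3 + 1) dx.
0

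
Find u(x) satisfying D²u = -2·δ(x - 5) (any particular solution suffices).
-|x - 5|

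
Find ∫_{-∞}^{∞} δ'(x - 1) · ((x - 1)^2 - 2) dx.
0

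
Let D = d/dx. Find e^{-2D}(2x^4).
2 x^{4} - 16 x^{3} + 48 x^{2} - 64 x + 32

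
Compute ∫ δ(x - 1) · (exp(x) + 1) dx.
1 + e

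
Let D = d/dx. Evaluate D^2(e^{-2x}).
4 e^{- 2 x}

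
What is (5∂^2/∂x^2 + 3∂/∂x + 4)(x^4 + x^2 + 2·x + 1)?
4 x^{4} + 12 x^{3} + 64 x^{2} + 14 x + 20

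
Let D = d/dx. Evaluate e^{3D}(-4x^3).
- 4 x^{3} - 36 x^{2} - 108 x - 108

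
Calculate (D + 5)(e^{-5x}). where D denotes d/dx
0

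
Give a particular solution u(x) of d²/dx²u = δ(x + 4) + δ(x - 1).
\frac{|x + 4|}{2} + \frac{|x - 1|}{2}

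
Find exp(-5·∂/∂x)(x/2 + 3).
\frac{x}{2} + \frac{1}{2}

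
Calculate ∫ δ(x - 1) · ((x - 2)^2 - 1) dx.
0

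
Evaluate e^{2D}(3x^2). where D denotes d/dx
3 x^{2} + 12 x + 12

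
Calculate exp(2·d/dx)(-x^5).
- x^{5} - 10 x^{4} - 40 x^{3} - 80 x^{2} - 80 x - 32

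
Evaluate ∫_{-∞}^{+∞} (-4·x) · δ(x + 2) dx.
8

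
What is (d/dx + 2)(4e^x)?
12 e^{x}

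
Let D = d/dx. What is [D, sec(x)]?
\tan{\left(x \right)} \sec{\left(x \right)}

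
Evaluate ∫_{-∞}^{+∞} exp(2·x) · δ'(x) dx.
-2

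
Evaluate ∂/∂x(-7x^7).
- 49 x^{6}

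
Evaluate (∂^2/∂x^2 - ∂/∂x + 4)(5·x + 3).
20 x + 7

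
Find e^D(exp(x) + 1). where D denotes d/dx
e^{x + 1} + 1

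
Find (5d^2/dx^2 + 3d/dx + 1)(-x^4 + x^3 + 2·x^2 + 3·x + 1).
- x^{4} - 11 x^{3} - 49 x^{2} + 45 x + 30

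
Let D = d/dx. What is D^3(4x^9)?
2016 x^{6}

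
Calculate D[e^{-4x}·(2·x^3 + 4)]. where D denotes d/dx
2 \left(- 4 x^{3} + 3 x^{2} - 8\right) e^{- 4 x}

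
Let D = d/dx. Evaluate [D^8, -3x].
-24D^{7}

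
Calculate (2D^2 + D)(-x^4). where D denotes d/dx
4 x^{2} \left(- x - 6\right)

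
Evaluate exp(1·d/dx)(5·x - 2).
5 x + 3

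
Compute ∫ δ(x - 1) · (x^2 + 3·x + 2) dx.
6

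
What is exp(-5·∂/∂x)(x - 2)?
x - 7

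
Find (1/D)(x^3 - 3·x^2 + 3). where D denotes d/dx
\frac{x^{4}}{4} - x^{3} + 3 x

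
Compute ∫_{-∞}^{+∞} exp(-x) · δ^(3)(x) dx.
1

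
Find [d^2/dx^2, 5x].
10\frac{d}{dx}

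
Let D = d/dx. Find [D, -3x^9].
- 27 x^{8}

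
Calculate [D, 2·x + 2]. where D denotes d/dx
2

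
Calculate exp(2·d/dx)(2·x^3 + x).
2 x^{3} + 12 x^{2} + 25 x + 18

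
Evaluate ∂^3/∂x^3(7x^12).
9240 x^{9}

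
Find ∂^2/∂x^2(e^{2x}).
4 e^{2 x}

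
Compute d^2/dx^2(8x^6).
240 x^{4}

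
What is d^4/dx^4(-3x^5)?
- 360 x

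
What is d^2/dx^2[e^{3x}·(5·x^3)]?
15 x \left(3 x^{2} + 6 x + 2\right) e^{3 x}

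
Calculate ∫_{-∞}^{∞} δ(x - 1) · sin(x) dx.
\sin{\left(1 \right)}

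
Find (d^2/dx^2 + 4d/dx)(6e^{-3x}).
- 18 e^{- 3 x}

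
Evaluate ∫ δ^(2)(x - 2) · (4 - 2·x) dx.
0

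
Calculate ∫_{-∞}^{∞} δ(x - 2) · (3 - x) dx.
1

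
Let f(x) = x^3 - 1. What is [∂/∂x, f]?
3 x^{2}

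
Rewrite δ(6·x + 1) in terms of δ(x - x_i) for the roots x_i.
\frac{\delta(x + 1/6)}{6}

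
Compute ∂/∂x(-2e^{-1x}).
2 e^{- x}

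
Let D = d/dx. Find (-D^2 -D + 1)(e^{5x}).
- 29 e^{5 x}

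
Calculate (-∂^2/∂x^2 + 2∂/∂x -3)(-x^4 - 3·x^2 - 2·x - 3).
3 x^{4} - 8 x^{3} + 21 x^{2} - 6 x + 11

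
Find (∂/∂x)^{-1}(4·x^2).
\frac{4 x^{3}}{3}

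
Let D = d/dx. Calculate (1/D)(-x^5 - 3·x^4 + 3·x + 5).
- \frac{x^{6}}{6} - \frac{3 x^{5}}{5} + \frac{3 x^{2}}{2} + 5 x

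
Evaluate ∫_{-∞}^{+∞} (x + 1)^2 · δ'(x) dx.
-2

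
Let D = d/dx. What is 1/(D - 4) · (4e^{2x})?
- 2 e^{2 x}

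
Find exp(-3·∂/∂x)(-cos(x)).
- \cos{\left(x - 3 \right)}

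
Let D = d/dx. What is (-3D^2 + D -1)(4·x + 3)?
1 - 4 x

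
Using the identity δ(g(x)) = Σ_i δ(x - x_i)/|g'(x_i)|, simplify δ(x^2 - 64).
\frac{\delta(x - 8) + \delta(x + 8)}{16}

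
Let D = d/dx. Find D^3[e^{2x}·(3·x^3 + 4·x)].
\left(24 x^{3} + 108 x^{2} + 140 x + 66\right) e^{2 x}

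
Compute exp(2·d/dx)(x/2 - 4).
\frac{x}{2} - 3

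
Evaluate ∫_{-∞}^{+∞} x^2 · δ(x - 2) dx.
4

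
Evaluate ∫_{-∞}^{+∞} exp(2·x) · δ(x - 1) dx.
e^{2}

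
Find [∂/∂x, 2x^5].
10 x^{4}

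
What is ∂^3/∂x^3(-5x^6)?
- 600 x^{3}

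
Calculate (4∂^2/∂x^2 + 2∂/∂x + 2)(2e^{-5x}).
184 e^{- 5 x}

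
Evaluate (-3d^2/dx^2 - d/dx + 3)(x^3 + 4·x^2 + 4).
3 x^{3} + 9 x^{2} - 26 x - 12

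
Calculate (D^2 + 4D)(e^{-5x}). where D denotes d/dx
5 e^{- 5 x}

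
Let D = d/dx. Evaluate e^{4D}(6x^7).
6 x^{7} + 168 x^{6} + 2016 x^{5} + 13440 x^{4} + 53760 x^{3} + 129024 x^{2} + 172032 x + 98304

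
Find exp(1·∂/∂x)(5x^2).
5 x^{2} + 10 x + 5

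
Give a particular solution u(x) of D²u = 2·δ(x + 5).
|x + 5|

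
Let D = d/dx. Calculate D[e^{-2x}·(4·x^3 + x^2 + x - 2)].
\left(- 8 x^{3} + 10 x^{2} + 5\right) e^{- 2 x}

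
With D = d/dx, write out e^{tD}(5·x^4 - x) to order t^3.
20 t^{3} x + 30 t^{2} x^{2} + t \left(20 x^{3} - 1\right) + 5 x^{4} - x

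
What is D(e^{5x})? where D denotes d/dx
5 e^{5 x}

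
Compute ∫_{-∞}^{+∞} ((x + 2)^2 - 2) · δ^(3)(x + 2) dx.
0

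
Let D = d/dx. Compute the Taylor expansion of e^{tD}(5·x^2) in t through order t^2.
5 t^{2} + 10 t x + 5 x^{2}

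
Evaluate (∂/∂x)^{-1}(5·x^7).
\frac{5 x^{8}}{8}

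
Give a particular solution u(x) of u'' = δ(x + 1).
\frac{|x + 1|}{2}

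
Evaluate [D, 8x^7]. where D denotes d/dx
56 x^{6}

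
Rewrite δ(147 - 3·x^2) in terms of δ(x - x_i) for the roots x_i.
\frac{\delta(x - 7) + \delta(x + 7)}{42}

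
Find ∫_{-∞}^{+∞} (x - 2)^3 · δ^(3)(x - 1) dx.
-6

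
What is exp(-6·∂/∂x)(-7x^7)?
- 7 x^{7} + 294 x^{6} - 5292 x^{5} + 52920 x^{4} - 317520 x^{3} + 1143072 x^{2} - 2286144 x + 1959552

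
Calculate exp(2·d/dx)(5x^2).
5 x^{2} + 20 x + 20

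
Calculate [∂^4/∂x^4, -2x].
-8\frac{d^{3}}{dx^{3}}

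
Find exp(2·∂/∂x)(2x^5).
2 x^{5} + 20 x^{4} + 80 x^{3} + 160 x^{2} + 160 x + 64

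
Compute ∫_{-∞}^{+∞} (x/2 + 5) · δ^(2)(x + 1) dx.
0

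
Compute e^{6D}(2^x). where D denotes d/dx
2^{x + 6}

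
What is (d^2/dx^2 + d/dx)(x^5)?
5 x^{3} \left(x + 4\right)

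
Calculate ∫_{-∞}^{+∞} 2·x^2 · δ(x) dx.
0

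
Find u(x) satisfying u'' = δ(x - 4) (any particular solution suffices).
\frac{|x - 4|}{2}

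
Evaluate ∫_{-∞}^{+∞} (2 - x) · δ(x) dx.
2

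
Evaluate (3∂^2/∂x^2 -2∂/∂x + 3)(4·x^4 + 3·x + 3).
12 x^{4} - 32 x^{3} + 144 x^{2} + 9 x + 3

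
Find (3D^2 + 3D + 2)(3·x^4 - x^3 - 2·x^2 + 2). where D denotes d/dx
6 x^{4} + 34 x^{3} + 95 x^{2} - 30 x - 8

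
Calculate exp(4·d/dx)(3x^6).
3 x^{6} + 72 x^{5} + 720 x^{4} + 3840 x^{3} + 11520 x^{2} + 18432 x + 12288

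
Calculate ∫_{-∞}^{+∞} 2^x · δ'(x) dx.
- \log{\left(2 \right)}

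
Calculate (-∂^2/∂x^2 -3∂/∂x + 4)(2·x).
8 x - 6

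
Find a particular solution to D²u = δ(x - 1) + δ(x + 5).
\frac{|x - 1|}{2} + \frac{|x + 5|}{2}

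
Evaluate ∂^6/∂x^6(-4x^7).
- 20160 x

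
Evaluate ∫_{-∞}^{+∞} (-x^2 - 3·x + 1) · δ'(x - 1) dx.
5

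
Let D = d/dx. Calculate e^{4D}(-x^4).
- x^{4} - 16 x^{3} - 96 x^{2} - 256 x - 256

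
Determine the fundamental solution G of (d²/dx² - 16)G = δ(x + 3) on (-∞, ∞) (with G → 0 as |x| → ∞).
-\frac{e^{-4|x + 3|}}{8}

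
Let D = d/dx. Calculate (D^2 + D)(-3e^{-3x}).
- 18 e^{- 3 x}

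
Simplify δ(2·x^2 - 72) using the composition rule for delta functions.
\frac{\delta(x - 6) + \delta(x + 6)}{24}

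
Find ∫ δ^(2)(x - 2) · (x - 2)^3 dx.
0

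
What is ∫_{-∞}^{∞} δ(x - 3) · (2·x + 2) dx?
8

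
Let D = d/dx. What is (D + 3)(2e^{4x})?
14 e^{4 x}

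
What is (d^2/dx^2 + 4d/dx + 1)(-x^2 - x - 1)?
- x^{2} - 9 x - 7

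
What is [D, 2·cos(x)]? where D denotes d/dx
- 2 \sin{\left(x \right)}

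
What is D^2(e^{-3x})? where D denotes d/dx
9 e^{- 3 x}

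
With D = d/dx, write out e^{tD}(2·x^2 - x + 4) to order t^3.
2 t^{2} + t \left(4 x - 1\right) + 2 x^{2} - x + 4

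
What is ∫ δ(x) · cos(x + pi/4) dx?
\frac{\sqrt{2}}{2}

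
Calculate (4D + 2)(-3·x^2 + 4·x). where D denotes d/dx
- 6 x^{2} - 16 x + 16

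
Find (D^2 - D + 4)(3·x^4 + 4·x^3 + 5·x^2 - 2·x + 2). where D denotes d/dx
12 x^{4} + 4 x^{3} + 44 x^{2} + 6 x + 20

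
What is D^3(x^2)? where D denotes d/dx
0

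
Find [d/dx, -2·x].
-2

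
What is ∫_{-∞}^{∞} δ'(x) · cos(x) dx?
0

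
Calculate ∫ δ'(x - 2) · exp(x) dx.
- e^{2}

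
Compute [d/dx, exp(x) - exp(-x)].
2 \cosh{\left(x \right)}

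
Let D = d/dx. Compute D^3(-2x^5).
- 120 x^{2}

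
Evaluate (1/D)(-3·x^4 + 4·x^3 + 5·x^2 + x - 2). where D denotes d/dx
- \frac{3 x^{5}}{5} + x^{4} + \frac{5 x^{3}}{3} + \frac{x^{2}}{2} - 2 x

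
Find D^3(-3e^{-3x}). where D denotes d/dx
81 e^{- 3 x}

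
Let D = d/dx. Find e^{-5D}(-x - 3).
2 - x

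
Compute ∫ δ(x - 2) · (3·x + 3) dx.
9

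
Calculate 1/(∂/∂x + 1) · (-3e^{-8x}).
\frac{3 e^{- 8 x}}{7}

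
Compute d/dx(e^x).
e^{x}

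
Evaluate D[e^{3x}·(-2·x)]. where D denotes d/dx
\left(- 6 x - 2\right) e^{3 x}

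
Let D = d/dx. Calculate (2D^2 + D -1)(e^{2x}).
9 e^{2 x}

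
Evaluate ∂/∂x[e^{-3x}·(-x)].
\left(3 x - 1\right) e^{- 3 x}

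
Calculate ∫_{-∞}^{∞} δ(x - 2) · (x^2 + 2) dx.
6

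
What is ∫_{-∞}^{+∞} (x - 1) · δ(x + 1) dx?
-2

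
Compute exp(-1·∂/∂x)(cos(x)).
\cos{\left(x - 1 \right)}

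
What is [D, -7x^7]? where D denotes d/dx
- 49 x^{6}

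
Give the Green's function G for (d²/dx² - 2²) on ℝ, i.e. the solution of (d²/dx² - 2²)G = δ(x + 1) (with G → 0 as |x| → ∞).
-\frac{e^{-2|x + 1|}}{4}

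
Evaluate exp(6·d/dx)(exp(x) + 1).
e^{x + 6} + 1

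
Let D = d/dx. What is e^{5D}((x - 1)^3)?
x^{3} + 12 x^{2} + 48 x + 64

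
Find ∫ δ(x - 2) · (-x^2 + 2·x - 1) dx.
-1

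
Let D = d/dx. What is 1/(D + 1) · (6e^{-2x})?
- 6 e^{- 2 x}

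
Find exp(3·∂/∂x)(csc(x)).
\csc{\left(x + 3 \right)}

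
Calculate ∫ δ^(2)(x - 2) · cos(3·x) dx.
- 9 \cos{\left(6 \right)}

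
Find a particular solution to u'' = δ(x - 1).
\frac{|x - 1|}{2}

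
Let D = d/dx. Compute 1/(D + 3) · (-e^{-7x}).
\frac{e^{- 7 x}}{4}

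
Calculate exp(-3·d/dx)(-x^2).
- x^{2} + 6 x - 9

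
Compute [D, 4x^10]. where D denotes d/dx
40 x^{9}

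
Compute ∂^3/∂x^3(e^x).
e^{x}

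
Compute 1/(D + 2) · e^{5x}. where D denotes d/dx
\frac{e^{5 x}}{7}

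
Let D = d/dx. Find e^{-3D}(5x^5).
5 x^{5} - 75 x^{4} + 450 x^{3} - 1350 x^{2} + 2025 x - 1215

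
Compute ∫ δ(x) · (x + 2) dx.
2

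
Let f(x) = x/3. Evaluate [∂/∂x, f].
\frac{1}{3}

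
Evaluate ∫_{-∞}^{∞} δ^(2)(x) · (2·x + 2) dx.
0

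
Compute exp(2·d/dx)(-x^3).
- x^{3} - 6 x^{2} - 12 x - 8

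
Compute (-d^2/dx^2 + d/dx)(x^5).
5 x^{3} \left(x - 4\right)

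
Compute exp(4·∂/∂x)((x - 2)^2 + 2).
x^{2} + 4 x + 6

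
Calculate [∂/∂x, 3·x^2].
6 x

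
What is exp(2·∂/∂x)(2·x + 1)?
2 x + 5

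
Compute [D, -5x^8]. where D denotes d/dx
- 40 x^{7}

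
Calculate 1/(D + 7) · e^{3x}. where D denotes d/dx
\frac{e^{3 x}}{10}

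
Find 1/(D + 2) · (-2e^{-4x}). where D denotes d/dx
e^{- 4 x}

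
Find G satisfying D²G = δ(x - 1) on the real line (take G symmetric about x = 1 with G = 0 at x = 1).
\frac{|x - 1|}{2}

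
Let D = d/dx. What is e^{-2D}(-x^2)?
- x^{2} + 4 x - 4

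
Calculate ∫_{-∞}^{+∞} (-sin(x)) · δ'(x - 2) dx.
\cos{\left(2 \right)}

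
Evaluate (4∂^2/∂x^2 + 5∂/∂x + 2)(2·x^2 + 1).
4 x^{2} + 20 x + 18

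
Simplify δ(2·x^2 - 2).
\frac{\delta(x - 1) + \delta(x + 1)}{4}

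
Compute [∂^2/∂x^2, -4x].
-8\frac{d}{dx}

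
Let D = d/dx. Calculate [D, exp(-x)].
- e^{- x}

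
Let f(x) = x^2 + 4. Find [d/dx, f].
2 x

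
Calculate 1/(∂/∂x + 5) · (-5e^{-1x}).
- \frac{5 e^{- x}}{4}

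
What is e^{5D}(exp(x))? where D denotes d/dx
e^{x + 5}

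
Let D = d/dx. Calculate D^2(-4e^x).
- 4 e^{x}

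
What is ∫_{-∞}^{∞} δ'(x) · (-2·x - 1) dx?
2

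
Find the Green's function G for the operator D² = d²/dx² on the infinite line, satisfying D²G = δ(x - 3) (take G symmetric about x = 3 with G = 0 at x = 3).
\frac{|x - 3|}{2}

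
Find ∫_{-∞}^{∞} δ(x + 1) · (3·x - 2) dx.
-5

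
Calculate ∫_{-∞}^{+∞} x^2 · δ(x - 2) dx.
4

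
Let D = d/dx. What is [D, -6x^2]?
- 12 x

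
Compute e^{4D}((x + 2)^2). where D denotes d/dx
x^{2} + 12 x + 36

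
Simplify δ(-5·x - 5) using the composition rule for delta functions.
\frac{\delta(x + 1)}{5}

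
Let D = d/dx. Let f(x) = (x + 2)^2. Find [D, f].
2 x + 4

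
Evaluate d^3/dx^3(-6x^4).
- 144 x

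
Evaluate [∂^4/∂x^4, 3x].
12\frac{d^{3}}{dx^{3}}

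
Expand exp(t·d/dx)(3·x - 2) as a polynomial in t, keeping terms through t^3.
3 t + 3 x - 2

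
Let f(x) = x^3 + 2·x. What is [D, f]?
3 x^{2} + 2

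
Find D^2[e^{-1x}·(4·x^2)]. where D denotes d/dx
4 \left(x^{2} - 4 x + 2\right) e^{- x}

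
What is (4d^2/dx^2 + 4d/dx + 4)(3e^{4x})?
252 e^{4 x}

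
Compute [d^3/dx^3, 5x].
15\frac{d^{2}}{dx^{2}}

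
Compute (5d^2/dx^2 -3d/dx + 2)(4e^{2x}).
64 e^{2 x}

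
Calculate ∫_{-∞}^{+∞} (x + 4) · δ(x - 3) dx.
7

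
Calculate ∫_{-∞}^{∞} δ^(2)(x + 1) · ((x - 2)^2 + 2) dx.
2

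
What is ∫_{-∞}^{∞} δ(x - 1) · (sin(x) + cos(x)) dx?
\cos{\left(1 \right)} + \sin{\left(1 \right)}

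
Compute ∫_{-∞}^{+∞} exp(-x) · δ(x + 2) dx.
e^{2}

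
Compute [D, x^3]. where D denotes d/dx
3 x^{2}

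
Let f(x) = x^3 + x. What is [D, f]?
3 x^{2} + 1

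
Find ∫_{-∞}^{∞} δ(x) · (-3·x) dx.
0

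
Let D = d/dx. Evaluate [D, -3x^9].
- 27 x^{8}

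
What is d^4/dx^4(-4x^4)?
-96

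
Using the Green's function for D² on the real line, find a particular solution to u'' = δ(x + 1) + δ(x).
\frac{|x + 1|}{2} + \frac{|x|}{2}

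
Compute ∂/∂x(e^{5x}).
5 e^{5 x}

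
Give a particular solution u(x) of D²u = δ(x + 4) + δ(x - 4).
\frac{|x + 4|}{2} + \frac{|x - 4|}{2}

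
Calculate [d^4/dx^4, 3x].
12\frac{d^{3}}{dx^{3}}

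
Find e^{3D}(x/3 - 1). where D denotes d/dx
\frac{x}{3}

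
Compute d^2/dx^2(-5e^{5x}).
- 125 e^{5 x}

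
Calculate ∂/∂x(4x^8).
32 x^{7}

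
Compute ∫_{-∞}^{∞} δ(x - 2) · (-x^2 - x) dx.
-6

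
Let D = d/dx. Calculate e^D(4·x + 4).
4 x + 8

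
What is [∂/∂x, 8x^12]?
96 x^{11}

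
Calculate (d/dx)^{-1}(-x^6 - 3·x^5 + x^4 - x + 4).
- \frac{x^{7}}{7} - \frac{x^{6}}{2} + \frac{x^{5}}{5} - \frac{x^{2}}{2} + 4 x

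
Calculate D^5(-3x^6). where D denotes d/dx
- 2160 x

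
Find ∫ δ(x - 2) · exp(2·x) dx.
e^{4}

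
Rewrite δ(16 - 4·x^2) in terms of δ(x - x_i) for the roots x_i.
\frac{\delta(x - 2) + \delta(x + 2)}{16}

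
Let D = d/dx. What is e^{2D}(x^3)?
x^{3} + 6 x^{2} + 12 x + 8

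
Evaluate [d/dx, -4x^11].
- 44 x^{10}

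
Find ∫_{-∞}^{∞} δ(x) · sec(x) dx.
1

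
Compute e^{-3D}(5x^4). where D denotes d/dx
5 x^{4} - 60 x^{3} + 270 x^{2} - 540 x + 405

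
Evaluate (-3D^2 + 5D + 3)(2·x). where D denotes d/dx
6 x + 10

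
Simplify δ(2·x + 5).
\frac{\delta(x + 5/2)}{2}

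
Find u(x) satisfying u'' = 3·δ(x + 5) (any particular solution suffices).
\frac{3|x + 5|}{2}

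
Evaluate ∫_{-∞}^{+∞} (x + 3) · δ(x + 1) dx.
2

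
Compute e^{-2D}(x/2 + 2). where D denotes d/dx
\frac{x}{2} + 1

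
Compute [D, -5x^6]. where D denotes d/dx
- 30 x^{5}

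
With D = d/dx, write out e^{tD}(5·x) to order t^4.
5 t + 5 x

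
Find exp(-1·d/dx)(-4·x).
4 - 4 x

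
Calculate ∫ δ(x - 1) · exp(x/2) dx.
e^{\frac{1}{2}}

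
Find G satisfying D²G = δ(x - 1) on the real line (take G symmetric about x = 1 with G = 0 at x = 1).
\frac{|x - 1|}{2}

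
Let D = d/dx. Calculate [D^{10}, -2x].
-20D^{9}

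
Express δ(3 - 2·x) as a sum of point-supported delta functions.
\frac{\delta(x - 3/2)}{2}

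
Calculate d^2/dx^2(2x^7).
84 x^{5}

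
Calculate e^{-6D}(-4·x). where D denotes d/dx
24 - 4 x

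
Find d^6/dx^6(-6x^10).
- 907200 x^{4}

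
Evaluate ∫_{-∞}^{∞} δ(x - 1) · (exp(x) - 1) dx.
-1 + e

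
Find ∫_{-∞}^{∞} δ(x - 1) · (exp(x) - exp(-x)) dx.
2 \sinh{\left(1 \right)}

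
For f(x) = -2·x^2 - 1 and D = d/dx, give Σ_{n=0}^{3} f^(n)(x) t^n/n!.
- 2 t^{2} - 4 t x - 2 x^{2} - 1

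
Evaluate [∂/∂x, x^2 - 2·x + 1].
2 x - 2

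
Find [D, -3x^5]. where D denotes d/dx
- 15 x^{4}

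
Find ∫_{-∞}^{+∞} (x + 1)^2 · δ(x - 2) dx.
9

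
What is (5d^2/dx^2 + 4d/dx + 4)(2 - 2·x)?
- 8 x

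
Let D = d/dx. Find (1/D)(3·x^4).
\frac{3 x^{5}}{5}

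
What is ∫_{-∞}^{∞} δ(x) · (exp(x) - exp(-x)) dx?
0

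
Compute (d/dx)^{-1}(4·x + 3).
2 x^{2} + 3 x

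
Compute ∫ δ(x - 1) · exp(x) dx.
e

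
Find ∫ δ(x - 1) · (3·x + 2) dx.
5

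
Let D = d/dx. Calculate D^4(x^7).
840 x^{3}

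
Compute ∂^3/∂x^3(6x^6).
720 x^{3}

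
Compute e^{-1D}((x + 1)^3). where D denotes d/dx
x^{3}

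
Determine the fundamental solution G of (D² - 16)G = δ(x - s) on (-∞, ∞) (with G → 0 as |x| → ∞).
-\frac{e^{-4|x-s|}}{8}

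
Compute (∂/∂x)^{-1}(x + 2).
\frac{x^{2}}{2} + 2 x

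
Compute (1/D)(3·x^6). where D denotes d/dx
\frac{3 x^{7}}{7}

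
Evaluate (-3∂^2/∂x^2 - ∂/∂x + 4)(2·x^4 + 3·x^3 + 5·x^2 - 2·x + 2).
8 x^{4} + 4 x^{3} - 61 x^{2} - 72 x - 20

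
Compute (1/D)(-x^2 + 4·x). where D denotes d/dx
- \frac{x^{3}}{3} + 2 x^{2}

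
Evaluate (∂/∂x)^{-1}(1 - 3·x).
- \frac{3 x^{2}}{2} + x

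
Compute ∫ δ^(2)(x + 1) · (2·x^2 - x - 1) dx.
4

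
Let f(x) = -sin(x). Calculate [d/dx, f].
- \cos{\left(x \right)}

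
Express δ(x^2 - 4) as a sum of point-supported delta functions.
\frac{\delta(x - 2) + \delta(x + 2)}{4}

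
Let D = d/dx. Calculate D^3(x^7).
210 x^{4}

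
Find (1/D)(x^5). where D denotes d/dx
\frac{x^{6}}{6}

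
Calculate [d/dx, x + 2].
1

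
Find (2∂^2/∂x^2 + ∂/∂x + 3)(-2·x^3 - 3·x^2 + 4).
3 x \left(- 2 x^{2} - 5 x - 10\right)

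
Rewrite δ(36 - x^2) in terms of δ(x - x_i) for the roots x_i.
\frac{\delta(x - 6) + \delta(x + 6)}{12}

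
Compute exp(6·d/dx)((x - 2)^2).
x^{2} + 8 x + 16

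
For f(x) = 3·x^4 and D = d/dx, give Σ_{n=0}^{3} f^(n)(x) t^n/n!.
3 x \left(4 t^{3} + 6 t^{2} x + 4 t x^{2} + x^{3}\right)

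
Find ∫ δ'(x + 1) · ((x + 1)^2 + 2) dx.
0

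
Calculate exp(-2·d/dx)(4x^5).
4 x^{5} - 40 x^{4} + 160 x^{3} - 320 x^{2} + 320 x - 128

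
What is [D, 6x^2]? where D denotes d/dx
12 x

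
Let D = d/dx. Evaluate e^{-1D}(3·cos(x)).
3 \cos{\left(x - 1 \right)}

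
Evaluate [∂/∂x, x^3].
3 x^{2}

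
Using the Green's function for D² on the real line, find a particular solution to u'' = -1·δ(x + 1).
-\frac{|x + 1|}{2}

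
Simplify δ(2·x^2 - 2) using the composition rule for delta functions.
\frac{\delta(x - 1) + \delta(x + 1)}{4}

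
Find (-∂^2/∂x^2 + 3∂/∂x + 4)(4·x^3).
4 x \left(4 x^{2} + 9 x - 6\right)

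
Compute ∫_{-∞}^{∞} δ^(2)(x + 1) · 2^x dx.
\frac{\log{\left(2 \right)}^{2}}{2}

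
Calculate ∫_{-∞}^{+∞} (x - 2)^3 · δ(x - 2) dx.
0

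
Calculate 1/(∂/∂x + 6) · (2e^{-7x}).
- 2 e^{- 7 x}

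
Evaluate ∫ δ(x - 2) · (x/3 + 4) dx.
\frac{14}{3}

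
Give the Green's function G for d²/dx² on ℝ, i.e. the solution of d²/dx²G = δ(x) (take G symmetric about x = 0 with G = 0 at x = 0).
\frac{|x|}{2}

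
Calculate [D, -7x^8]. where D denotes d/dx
- 56 x^{7}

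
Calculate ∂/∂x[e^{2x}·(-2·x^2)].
4 x \left(- x - 1\right) e^{2 x}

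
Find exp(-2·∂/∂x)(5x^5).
5 x^{5} - 50 x^{4} + 200 x^{3} - 400 x^{2} + 400 x - 160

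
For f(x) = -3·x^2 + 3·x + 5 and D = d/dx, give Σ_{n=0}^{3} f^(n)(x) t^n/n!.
- 3 t^{2} - 3 t \left(2 x - 1\right) - 3 x^{2} + 3 x + 5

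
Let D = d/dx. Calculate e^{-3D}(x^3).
x^{3} - 9 x^{2} + 27 x - 27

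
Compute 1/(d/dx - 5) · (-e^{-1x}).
\frac{e^{- x}}{6}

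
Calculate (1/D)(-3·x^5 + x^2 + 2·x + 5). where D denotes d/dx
- \frac{x^{6}}{2} + \frac{x^{3}}{3} + x^{2} + 5 x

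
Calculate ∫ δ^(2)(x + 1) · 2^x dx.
\frac{\log{\left(2 \right)}^{2}}{2}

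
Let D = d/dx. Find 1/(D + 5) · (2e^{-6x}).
- 2 e^{- 6 x}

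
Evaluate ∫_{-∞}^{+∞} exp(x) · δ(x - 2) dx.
e^{2}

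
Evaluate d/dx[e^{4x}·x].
\left(4 x + 1\right) e^{4 x}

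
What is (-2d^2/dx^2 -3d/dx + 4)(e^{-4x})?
- 16 e^{- 4 x}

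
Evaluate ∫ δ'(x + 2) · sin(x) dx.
- \cos{\left(2 \right)}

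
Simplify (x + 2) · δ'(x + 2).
-\delta(x + 2)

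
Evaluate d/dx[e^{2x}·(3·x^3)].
x^{2} \left(6 x + 9\right) e^{2 x}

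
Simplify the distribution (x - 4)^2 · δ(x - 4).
0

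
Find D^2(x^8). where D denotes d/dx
56 x^{6}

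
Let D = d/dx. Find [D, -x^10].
- 10 x^{9}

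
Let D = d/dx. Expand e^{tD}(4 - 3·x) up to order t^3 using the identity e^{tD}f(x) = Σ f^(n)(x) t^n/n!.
- 3 t - 3 x + 4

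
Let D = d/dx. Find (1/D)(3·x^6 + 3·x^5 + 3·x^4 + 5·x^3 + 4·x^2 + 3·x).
\frac{3 x^{7}}{7} + \frac{x^{6}}{2} + \frac{3 x^{5}}{5} + \frac{5 x^{4}}{4} + \frac{4 x^{3}}{3} + \frac{3 x^{2}}{2}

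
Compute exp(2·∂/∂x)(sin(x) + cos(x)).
\sqrt{2} \sin{\left(x + \frac{\pi}{4} + 2 \right)}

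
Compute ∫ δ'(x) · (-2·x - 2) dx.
2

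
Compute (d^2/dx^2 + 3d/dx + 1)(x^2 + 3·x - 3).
x^{2} + 9 x + 8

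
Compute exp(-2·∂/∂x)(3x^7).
3 x^{7} - 42 x^{6} + 252 x^{5} - 840 x^{4} + 1680 x^{3} - 2016 x^{2} + 1344 x - 384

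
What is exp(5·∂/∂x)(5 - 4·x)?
- 4 x - 15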